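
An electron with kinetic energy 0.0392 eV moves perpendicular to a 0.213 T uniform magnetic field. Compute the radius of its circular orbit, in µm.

r ≈ 3.14 µm

Convert the energy: K = 0.0392 eV = 6.27×10^-21 J.
v = √(2K/m) = √(2·6.27×10^-21/9.11×10^-31) = 1.17×10^5 m/s.
r = mv/(qB) = (9.11×10^-31)(1.17×10^5) / [(1×1.60×10^-19)(0.213)] = 3.14×10^-6 m.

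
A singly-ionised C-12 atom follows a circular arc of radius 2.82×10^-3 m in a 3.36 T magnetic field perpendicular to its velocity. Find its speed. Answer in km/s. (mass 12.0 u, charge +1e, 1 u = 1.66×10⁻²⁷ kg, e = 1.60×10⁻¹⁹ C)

From qvB = mv²/r, v = qBr/m.
v = (1×1.60×10^-19)(3.36)(2.82×10^-3) / (1.99×10^-26) = 7.61×10^4 m/s.

v ≈ 76.1 km/s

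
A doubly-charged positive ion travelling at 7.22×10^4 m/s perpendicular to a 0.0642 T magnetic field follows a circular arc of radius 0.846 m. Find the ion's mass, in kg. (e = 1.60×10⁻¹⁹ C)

m ≈ 2.41×10^-25 kg

qvB = mv²/r ⇒ m = qBr/v.
m = (2×1.60×10^-19)(0.0642)(0.846) / (7.22×10^4) = 2.41×10^-25 kg.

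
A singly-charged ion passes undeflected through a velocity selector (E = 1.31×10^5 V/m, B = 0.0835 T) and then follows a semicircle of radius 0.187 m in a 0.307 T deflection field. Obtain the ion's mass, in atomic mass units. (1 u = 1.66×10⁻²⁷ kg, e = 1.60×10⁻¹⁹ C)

m ≈ 3.53 u

v = E/B₁ = 1.57×10^6 m/s.
From r = mv/(qB₂), m = qB₂r/v = (1×1.60×10^-19)(0.307)(0.187) / (1.57×10^6) = 5.85×10^-27 kg.
In atomic mass units: m = 5.85×10^-27 / 1.66×10^-27 = 3.53 u.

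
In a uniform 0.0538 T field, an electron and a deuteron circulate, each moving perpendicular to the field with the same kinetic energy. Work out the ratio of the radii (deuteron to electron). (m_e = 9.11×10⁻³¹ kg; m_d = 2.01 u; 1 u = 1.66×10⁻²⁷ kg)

r = √(2mK)/(qB) ⇒ at equal K, r ∝ √m/q.
r_{deuteron}/r_{electron} = 60.5.

ratio ≈ 60.5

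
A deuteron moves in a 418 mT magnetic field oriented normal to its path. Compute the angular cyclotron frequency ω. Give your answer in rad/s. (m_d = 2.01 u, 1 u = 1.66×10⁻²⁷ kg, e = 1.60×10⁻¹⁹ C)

ω ≈ 2.00×10^7 rad/s

ω = qB/m = (1×1.60×10^-19)(0.418) / (3.34×10^-27) = 2.00×10^7 rad/s.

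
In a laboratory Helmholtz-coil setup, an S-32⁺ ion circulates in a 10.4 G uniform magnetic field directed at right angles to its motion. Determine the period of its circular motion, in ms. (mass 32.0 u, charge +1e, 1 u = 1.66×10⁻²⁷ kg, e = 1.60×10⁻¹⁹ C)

The cyclotron period is independent of speed: T = 2πm/(qB).
T = 2π(5.31×10^-26) / [(1×1.60×10^-19)(1.04×10^-3)] = 2.01×10^-3 s.

T ≈ 2.01 ms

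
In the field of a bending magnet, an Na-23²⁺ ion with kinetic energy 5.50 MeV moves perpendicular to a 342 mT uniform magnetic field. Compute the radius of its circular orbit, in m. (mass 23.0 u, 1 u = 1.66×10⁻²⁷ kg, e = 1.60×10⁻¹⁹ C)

r ≈ 2.37 m

Convert the energy: K = 5.50 MeV = 8.80×10^-13 J.
v = √(2K/m) = √(2·8.80×10^-13/3.82×10^-26) = 6.79×10^6 m/s.
r = mv/(qB) = (3.82×10^-26)(6.79×10^6) / [(2×1.60×10^-19)(0.342)] = 2.37 m.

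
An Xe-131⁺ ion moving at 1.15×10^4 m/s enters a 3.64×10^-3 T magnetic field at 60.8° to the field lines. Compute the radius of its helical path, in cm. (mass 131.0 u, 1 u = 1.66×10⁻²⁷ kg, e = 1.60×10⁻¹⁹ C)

Only the perpendicular component v⊥ = v sin60.8° = 1.00×10^4 m/s is bent by the field.
r = m v⊥ /(qB) = (2.17×10^-25)(1.00×10^4) / [(1×1.60×10^-19)(3.64×10^-3)] = 3.75 m.

r ≈ 375 cm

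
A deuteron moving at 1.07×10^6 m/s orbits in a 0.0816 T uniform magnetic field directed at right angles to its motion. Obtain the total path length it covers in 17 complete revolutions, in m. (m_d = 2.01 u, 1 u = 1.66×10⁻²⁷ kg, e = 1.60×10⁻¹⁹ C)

L ≈ 29.2 m

r = mv/(qB) = 0.273 m, so one revolution covers 2πr = 1.72 m.
In 17 revolutions: L = 17·2πr = 29.2 m.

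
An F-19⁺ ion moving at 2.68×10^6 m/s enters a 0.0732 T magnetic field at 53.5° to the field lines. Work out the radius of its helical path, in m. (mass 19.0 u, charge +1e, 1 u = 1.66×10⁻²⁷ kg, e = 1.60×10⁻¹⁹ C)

r ≈ 5.80 m

Only the perpendicular component v⊥ = v sin53.5° = 2.15×10^6 m/s is bent by the field.
r = m v⊥ /(qB) = (3.15×10^-26)(2.15×10^6) / [(1×1.60×10^-19)(0.0732)] = 5.80 m.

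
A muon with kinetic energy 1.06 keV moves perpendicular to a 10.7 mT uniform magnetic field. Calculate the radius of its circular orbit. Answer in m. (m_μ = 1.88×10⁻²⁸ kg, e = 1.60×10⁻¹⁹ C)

r ≈ 0.148 m

Convert the energy: K = 1.06 keV = 1.70×10^-16 J.
v = √(2K/m) = √(2·1.70×10^-16/1.88×10^-28) = 1.34×10^6 m/s.
r = mv/(qB) = (1.88×10^-28)(1.34×10^6) / [(1×1.60×10^-19)(0.0107)] = 0.148 m.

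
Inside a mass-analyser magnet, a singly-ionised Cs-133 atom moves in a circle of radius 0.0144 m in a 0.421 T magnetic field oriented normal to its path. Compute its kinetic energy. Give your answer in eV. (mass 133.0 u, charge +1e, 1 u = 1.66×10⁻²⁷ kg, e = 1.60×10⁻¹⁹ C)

v = qBr/m = (1×1.60×10^-19)(0.421)(0.0144) / (2.21×10^-25) = 4390 m/s.
K = ½mv² = 0.5·(2.21×10^-25)·(4390)² = 2.13×10^-18 J = 13.3 eV.

K ≈ 13.3 eV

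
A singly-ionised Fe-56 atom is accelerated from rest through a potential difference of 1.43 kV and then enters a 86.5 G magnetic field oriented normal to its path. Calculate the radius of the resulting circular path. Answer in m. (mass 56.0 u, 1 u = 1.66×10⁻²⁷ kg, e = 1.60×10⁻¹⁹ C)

The kinetic energy gained is K = qV = (1×1.60×10^-19)(1430) = 2.29×10^-16 J.
v = √(2K/m) = 7.02×10^4 m/s.
r = mv/(qB) = (9.30×10^-26)(7.02×10^4) / [(1×1.60×10^-19)(8.65×10^-3)] = 4.71 m.

r ≈ 4.71 m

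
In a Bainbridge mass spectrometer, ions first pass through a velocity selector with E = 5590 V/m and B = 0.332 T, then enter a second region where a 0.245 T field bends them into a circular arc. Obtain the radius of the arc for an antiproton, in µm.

The selector passes v = E/B = 5590/0.332 = 1.68×10^4 m/s.
In the deflection region, r = mv/(qB₂) = (1.67×10^-27)(1.68×10^4) / [(1×1.60×10^-19)(0.245)] = 7.17×10^-4 m.

r ≈ 717 µm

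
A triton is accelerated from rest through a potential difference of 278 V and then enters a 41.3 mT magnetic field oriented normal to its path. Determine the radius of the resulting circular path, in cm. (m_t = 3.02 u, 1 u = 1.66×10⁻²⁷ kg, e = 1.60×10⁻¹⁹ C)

r ≈ 10.1 cm

The kinetic energy gained is K = qV = (1×1.60×10^-19)(278) = 4.45×10^-17 J.
v = √(2K/m) = 1.33×10^5 m/s.
r = mv/(qB) = (5.01×10^-27)(1.33×10^5) / [(1×1.60×10^-19)(0.0413)] = 0.101 m.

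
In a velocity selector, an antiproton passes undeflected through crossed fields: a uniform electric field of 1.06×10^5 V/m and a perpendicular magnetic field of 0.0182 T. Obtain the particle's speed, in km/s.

v ≈ 5820 km/s

For zero net force, qE = qvB, so v = E/B.
v = (1.06×10^5) / (0.0182) = 5.82×10^6 m/s.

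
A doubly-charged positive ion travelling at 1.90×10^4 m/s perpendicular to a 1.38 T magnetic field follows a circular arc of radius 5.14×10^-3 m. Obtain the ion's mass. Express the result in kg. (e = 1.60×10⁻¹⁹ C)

qvB = mv²/r ⇒ m = qBr/v.
m = (2×1.60×10^-19)(1.38)(5.14×10^-3) / (1.90×10^4) = 1.19×10^-25 kg.

m ≈ 1.19×10^-25 kg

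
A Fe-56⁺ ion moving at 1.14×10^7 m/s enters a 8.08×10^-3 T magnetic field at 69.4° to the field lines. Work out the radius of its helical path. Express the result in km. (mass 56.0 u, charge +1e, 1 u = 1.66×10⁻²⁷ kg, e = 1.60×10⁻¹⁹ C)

r ≈ 0.767 km

Only the perpendicular component v⊥ = v sin69.4° = 1.07×10^7 m/s is bent by the field.
r = m v⊥ /(qB) = (9.30×10^-26)(1.07×10^7) / [(1×1.60×10^-19)(8.08×10^-3)] = 767 m.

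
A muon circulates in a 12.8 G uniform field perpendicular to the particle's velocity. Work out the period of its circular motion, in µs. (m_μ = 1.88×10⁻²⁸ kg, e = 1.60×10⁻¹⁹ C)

T ≈ 5.77 µs

The cyclotron period is independent of speed: T = 2πm/(qB).
T = 2π(1.88×10^-28) / [(1×1.60×10^-19)(1.28×10^-3)] = 5.77×10^-6 s.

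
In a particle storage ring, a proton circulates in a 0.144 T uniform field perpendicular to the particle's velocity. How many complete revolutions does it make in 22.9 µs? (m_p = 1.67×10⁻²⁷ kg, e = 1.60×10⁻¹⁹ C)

N = 50

T = 2πm/(qB) = 2π(1.67×10^-27) / [(1×1.60×10^-19)(0.144)] = 4.5542×10^-7 s.
N = t/T = 2.29×10^-5 / 4.5542×10^-7 ≈ 50.28, so 50 complete revolutions.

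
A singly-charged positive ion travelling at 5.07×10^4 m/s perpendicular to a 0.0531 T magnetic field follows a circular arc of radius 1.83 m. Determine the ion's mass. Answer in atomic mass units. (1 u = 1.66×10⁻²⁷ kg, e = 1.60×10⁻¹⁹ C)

m ≈ 185 u

qvB = mv²/r ⇒ m = qBr/v.
m = (1×1.60×10^-19)(0.0531)(1.83) / (5.07×10^4) = 3.07×10^-25 kg = 185 u.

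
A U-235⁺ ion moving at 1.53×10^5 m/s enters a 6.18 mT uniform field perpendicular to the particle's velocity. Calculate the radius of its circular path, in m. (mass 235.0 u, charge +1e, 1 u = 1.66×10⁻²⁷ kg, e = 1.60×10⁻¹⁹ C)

r ≈ 60.4 m

The magnetic force provides the centripetal force: qvB = mv²/r, so r = mv/(qB).
r = (3.90×10^-25 kg)(1.53×10^5 m/s) / [(1×1.60×10^-19 C)(6.18×10^-3 T)] = 60.4 m.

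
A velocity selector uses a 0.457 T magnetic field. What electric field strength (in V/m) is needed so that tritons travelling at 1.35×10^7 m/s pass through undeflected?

qE = qvB ⇒ E = vB = (1.35×10^7)(0.457) = 6.17×10^6 V/m.

E ≈ 6.17×10^6 V/m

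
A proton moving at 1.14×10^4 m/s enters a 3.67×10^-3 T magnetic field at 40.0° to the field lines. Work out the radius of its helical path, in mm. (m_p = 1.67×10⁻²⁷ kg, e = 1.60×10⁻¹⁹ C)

Only the perpendicular component v⊥ = v sin40.0° = 7330 m/s is bent by the field.
r = m v⊥ /(qB) = (1.67×10^-27)(7330) / [(1×1.60×10^-19)(3.67×10^-3)] = 0.0208 m.

r ≈ 20.8 mm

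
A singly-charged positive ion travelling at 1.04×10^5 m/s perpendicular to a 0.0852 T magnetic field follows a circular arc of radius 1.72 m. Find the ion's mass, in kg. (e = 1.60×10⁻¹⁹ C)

m ≈ 2.25×10^-25 kg

qvB = mv²/r ⇒ m = qBr/v.
m = (1×1.60×10^-19)(0.0852)(1.72) / (1.04×10^5) = 2.25×10^-25 kg.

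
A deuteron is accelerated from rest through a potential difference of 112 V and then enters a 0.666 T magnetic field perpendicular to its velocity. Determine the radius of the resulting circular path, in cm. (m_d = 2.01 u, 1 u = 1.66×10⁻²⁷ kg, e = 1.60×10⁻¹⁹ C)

r ≈ 0.325 cm

The kinetic energy gained is K = qV = (1×1.60×10^-19)(112) = 1.79×10^-17 J.
v = √(2K/m) = 1.04×10^5 m/s.
r = mv/(qB) = (3.34×10^-27)(1.04×10^5) / [(1×1.60×10^-19)(0.666)] = 3.25×10^-3 m.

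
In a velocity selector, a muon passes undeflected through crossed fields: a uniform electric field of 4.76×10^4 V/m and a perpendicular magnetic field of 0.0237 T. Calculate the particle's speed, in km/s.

For zero net force, qE = qvB, so v = E/B.
v = (4.76×10^4) / (0.0237) = 2.01×10^6 m/s.

v ≈ 2010 km/s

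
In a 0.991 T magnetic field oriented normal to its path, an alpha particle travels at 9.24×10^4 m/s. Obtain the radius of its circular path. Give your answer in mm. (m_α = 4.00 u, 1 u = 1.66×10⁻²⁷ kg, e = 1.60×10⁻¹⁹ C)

r ≈ 1.93 mm

The magnetic force provides the centripetal force: qvB = mv²/r, so r = mv/(qB).
r = (6.64×10^-27 kg)(9.24×10^4 m/s) / [(2×1.60×10^-19 C)(0.991 T)] = 1.93×10^-3 m.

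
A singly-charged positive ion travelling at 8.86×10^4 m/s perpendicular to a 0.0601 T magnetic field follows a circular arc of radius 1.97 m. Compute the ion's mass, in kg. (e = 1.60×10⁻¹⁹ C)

qvB = mv²/r ⇒ m = qBr/v.
m = (1×1.60×10^-19)(0.0601)(1.97) / (8.86×10^4) = 2.14×10^-25 kg.

m ≈ 2.14×10^-25 kg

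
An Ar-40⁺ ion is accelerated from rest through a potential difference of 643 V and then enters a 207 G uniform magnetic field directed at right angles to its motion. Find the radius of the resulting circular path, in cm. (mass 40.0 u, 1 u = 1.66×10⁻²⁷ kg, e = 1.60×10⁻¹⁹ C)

r ≈ 112 cm

The kinetic energy gained is K = qV = (1×1.60×10^-19)(643) = 1.03×10^-16 J.
v = √(2K/m) = 5.57×10^4 m/s.
r = mv/(qB) = (6.64×10^-26)(5.57×10^4) / [(1×1.60×10^-19)(0.0207)] = 1.12 m.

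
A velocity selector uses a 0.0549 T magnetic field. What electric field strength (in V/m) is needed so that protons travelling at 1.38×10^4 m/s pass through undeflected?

E ≈ 758 V/m

qE = qvB ⇒ E = vB = (1.38×10^4)(0.0549) = 758 V/m.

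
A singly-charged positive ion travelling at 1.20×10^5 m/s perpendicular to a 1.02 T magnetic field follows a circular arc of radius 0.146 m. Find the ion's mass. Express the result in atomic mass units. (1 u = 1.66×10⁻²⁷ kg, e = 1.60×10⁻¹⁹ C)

m ≈ 120 u

qvB = mv²/r ⇒ m = qBr/v.
m = (1×1.60×10^-19)(1.02)(0.146) / (1.20×10^5) = 1.99×10^-25 kg = 120 u.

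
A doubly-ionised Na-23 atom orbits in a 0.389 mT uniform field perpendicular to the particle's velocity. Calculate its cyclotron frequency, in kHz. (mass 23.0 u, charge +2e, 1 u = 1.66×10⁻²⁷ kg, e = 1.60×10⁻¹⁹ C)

f ≈ 0.519 kHz

f = qB/(2πm) = (2×1.60×10^-19)(3.89×10^-4) / [2π(3.82×10^-26)] = 519 Hz.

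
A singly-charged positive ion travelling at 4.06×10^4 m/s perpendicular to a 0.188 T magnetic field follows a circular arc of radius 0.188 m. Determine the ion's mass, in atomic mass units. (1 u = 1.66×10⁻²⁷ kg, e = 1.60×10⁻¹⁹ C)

m ≈ 83.9 u

qvB = mv²/r ⇒ m = qBr/v.
m = (1×1.60×10^-19)(0.188)(0.188) / (4.06×10^4) = 1.39×10^-25 kg = 83.9 u.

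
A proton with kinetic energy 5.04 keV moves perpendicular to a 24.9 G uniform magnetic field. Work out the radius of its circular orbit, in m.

Convert the energy: K = 5.04 keV = 8.06×10^-16 J.
v = √(2K/m) = √(2·8.06×10^-16/1.67×10^-27) = 9.83×10^5 m/s.
r = mv/(qB) = (1.67×10^-27)(9.83×10^5) / [(1×1.60×10^-19)(2.49×10^-3)] = 4.12 m.

r ≈ 4.12 m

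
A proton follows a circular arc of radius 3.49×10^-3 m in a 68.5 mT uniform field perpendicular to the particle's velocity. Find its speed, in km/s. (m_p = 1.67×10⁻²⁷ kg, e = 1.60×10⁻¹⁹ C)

From qvB = mv²/r, v = qBr/m.
v = (1×1.60×10^-19)(0.0685)(3.49×10^-3) / (1.67×10^-27) = 2.29×10^4 m/s.

v ≈ 22.9 km/s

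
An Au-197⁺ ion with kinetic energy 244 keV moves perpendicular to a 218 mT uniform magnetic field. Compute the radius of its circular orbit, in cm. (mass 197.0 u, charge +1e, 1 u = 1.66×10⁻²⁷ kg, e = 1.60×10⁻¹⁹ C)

Convert the energy: K = 244 keV = 3.90×10^-14 J.
v = √(2K/m) = √(2·3.90×10^-14/3.27×10^-25) = 4.89×10^5 m/s.
r = mv/(qB) = (3.27×10^-25)(4.89×10^5) / [(1×1.60×10^-19)(0.218)] = 4.58 m.

r ≈ 458 cm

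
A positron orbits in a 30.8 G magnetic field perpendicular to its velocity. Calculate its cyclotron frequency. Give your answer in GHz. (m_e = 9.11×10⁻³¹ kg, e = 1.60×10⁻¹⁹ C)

f = qB/(2πm) = (1×1.60×10^-19)(3.08×10^-3) / [2π(9.11×10^-31)] = 8.61×10^7 Hz.

f ≈ 0.0861 GHz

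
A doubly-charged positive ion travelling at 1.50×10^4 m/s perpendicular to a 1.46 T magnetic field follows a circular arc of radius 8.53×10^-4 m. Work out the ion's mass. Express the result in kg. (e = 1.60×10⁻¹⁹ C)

qvB = mv²/r ⇒ m = qBr/v.
m = (2×1.60×10^-19)(1.46)(8.53×10^-4) / (1.50×10^4) = 2.66×10^-26 kg.

m ≈ 2.66×10^-26 kg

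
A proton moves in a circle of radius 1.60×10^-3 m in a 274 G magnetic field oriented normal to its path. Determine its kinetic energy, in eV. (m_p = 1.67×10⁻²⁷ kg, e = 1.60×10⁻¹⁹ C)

v = qBr/m = (1×1.60×10^-19)(0.0274)(1.60×10^-3) / (1.67×10^-27) = 4200 m/s.
K = ½mv² = 0.5·(1.67×10^-27)·(4200)² = 1.47×10^-20 J = 0.0921 eV.

K ≈ 0.0921 eV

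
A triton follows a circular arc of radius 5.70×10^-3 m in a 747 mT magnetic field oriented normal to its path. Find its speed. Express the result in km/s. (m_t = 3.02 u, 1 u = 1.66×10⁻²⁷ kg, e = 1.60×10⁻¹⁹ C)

From qvB = mv²/r, v = qBr/m.
v = (1×1.60×10^-19)(0.747)(5.70×10^-3) / (5.01×10^-27) = 1.36×10^5 m/s.

v ≈ 136 km/s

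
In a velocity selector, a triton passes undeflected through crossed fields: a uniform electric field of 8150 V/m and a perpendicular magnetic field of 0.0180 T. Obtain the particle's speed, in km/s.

For zero net force, qE = qvB, so v = E/B.
v = (8150) / (0.0180) = 4.53×10^5 m/s.

v ≈ 453 km/s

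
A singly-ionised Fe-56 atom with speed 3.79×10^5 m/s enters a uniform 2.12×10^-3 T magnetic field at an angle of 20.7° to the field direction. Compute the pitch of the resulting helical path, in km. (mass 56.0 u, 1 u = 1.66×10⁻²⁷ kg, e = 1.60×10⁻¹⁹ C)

pitch ≈ 0.610 km

The velocity component along B is v∥ = v cos20.7° = 3.55×10^5 m/s.
The cyclotron period T = 2πm/(qB) = 1.72×10^-3 s is set by m, q, B alone.
Pitch = v∥·T = (3.55×10^5)(1.72×10^-3) = 610 m.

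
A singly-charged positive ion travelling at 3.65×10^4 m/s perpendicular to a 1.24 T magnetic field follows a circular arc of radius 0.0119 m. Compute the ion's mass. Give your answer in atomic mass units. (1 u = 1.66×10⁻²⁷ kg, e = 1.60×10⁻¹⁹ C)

m ≈ 39.0 u

qvB = mv²/r ⇒ m = qBr/v.
m = (1×1.60×10^-19)(1.24)(0.0119) / (3.65×10^4) = 6.47×10^-26 kg = 39.0 u.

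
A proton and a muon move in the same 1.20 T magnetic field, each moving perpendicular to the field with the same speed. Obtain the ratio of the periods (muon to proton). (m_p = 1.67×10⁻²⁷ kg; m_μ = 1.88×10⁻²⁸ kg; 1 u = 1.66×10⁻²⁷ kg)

ratio ≈ 0.113

T = 2πm/(qB) is independent of speed, so T₂/T₁ = (m₂/q₂)/(m₁/q₁).
T_{muon}/T_{proton} = (1.88×10^-28/1e) / (1.67×10^-27/1e) = 0.113.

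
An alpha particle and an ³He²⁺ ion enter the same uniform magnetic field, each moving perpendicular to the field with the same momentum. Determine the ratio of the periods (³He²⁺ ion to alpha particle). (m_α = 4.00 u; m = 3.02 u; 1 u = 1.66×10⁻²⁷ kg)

ratio ≈ 0.755

T = 2πm/(qB) is independent of speed, so T₂/T₁ = (m₂/q₂)/(m₁/q₁).
T_{³He²⁺ ion}/T_{alpha particle} = (5.01×10^-27/2e) / (6.64×10^-27/2e) = 0.755.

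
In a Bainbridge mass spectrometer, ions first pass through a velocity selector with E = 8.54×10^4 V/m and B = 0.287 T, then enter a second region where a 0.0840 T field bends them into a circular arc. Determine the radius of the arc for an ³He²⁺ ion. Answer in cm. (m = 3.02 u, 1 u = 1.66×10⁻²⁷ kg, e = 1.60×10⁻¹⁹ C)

r ≈ 5.55 cm

The selector passes v = E/B = 8.54×10^4/0.287 = 2.98×10^5 m/s.
In the deflection region, r = mv/(qB₂) = (5.01×10^-27)(2.98×10^5) / [(2×1.60×10^-19)(0.0840)] = 0.0555 m.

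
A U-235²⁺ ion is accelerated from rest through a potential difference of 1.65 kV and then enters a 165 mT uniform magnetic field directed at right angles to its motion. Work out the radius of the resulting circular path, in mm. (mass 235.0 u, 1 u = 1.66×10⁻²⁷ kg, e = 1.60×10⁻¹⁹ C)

r ≈ 384 mm

The kinetic energy gained is K = qV = (2×1.60×10^-19)(1650) = 5.28×10^-16 J.
v = √(2K/m) = 5.20×10^4 m/s.
r = mv/(qB) = (3.90×10^-25)(5.20×10^4) / [(2×1.60×10^-19)(0.165)] = 0.384 m.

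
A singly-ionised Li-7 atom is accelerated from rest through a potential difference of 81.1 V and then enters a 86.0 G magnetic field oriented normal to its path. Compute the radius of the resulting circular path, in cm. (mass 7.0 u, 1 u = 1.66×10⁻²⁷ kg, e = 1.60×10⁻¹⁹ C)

r ≈ 39.9 cm

The kinetic energy gained is K = qV = (1×1.60×10^-19)(81.1) = 1.30×10^-17 J.
v = √(2K/m) = 4.73×10^4 m/s.
r = mv/(qB) = (1.16×10^-26)(4.73×10^4) / [(1×1.60×10^-19)(8.60×10^-3)] = 0.399 m.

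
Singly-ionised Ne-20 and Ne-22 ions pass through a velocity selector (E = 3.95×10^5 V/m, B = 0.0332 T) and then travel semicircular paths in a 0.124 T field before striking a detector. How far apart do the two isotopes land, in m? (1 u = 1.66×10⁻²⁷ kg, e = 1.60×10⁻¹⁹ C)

Δd ≈ 3.98 m

Both emerge at v = E/B₁ = 1.19×10^7 m/s.
r = mv/(qB₂), so r₁ = 19.91 m and r₂ = 21.90 m, giving Δr = 1.99 m.
After a semicircle each ion lands a diameter 2r from the entry slit, so the separation is 2Δr = 3.98 m.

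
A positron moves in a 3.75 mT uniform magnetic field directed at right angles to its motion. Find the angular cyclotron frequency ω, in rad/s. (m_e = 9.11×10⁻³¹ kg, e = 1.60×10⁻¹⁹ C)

ω = qB/m = (1×1.60×10^-19)(3.75×10^-3) / (9.11×10^-31) = 6.59×10^8 rad/s.

ω ≈ 6.59×10^8 rad/s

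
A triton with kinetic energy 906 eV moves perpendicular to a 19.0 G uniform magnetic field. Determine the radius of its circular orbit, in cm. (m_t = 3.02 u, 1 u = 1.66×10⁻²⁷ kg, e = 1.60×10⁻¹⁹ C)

Convert the energy: K = 906 eV = 1.45×10^-16 J.
v = √(2K/m) = √(2·1.45×10^-16/5.01×10^-27) = 2.40×10^5 m/s.
r = mv/(qB) = (5.01×10^-27)(2.40×10^5) / [(1×1.60×10^-19)(1.90×10^-3)] = 3.97 m.

r ≈ 397 cm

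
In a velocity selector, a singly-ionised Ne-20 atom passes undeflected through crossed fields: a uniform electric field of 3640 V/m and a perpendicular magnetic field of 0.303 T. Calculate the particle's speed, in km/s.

v ≈ 12.0 km/s

For zero net force, qE = qvB, so v = E/B.
v = (3640) / (0.303) = 1.20×10^4 m/s.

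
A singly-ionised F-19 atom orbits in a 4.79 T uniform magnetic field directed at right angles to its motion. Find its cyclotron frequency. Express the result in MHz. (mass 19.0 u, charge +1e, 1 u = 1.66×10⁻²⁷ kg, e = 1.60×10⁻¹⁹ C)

f = qB/(2πm) = (1×1.60×10^-19)(4.79) / [2π(3.15×10^-26)] = 3.87×10^6 Hz.

f ≈ 3.87 MHz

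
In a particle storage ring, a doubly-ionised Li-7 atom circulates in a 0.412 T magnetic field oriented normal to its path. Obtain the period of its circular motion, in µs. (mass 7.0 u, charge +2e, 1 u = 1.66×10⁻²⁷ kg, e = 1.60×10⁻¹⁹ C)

T ≈ 0.554 µs

The cyclotron period is independent of speed: T = 2πm/(qB).
T = 2π(1.16×10^-26) / [(2×1.60×10^-19)(0.412)] = 5.54×10^-7 s.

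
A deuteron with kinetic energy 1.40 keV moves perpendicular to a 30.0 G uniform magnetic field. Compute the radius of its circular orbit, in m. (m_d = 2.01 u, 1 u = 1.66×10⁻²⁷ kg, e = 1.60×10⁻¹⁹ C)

r ≈ 2.55 m

Convert the energy: K = 1.40 keV = 2.24×10^-16 J.
v = √(2K/m) = √(2·2.24×10^-16/3.34×10^-27) = 3.66×10^5 m/s.
r = mv/(qB) = (3.34×10^-27)(3.66×10^5) / [(1×1.60×10^-19)(3.00×10^-3)] = 2.55 m.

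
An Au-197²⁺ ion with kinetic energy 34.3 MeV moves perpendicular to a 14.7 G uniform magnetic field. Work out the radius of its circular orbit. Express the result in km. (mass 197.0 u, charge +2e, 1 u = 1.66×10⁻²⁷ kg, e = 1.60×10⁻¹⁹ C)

Convert the energy: K = 34.3 MeV = 5.49×10^-12 J.
v = √(2K/m) = √(2·5.49×10^-12/3.27×10^-25) = 5.79×10^6 m/s.
r = mv/(qB) = (3.27×10^-25)(5.79×10^6) / [(2×1.60×10^-19)(1.47×10^-3)] = 4030 m.

r ≈ 4.03 km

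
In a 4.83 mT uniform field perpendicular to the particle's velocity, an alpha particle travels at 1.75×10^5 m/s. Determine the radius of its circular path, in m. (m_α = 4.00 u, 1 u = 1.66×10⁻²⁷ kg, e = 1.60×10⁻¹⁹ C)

The magnetic force provides the centripetal force: qvB = mv²/r, so r = mv/(qB).
r = (6.64×10^-27 kg)(1.75×10^5 m/s) / [(2×1.60×10^-19 C)(4.83×10^-3 T)] = 0.752 m.

r ≈ 0.752 m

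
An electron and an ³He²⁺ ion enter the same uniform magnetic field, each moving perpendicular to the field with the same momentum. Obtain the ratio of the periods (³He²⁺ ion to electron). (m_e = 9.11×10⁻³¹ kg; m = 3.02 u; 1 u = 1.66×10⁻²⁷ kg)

ratio ≈ 2750

T = 2πm/(qB) is independent of speed, so T₂/T₁ = (m₂/q₂)/(m₁/q₁).
T_{³He²⁺ ion}/T_{electron} = (5.01×10^-27/2e) / (9.11×10^-31/1e) = 2750.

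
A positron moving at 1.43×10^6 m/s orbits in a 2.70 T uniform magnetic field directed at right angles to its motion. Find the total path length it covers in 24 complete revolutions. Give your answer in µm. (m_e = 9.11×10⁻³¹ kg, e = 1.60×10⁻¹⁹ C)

r = mv/(qB) = 3.02×10^-6 m, so one revolution covers 2πr = 1.89×10^-5 m.
In 24 revolutions: L = 24·2πr = 4.55×10^-4 m.

L ≈ 455 µm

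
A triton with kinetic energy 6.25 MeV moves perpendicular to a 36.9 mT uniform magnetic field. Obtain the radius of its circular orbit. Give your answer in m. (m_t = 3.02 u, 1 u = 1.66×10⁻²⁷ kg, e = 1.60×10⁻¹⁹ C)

r ≈ 17.0 m

Convert the energy: K = 6.25 MeV = 1.00×10^-12 J.
v = √(2K/m) = √(2·1.00×10^-12/5.01×10^-27) = 2.00×10^7 m/s.
r = mv/(qB) = (5.01×10^-27)(2.00×10^7) / [(1×1.60×10^-19)(0.0369)] = 17.0 m.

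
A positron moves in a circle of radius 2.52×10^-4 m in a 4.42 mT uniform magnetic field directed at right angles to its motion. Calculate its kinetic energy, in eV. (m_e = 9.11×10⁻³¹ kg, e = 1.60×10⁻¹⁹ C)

v = qBr/m = (1×1.60×10^-19)(4.42×10^-3)(2.52×10^-4) / (9.11×10^-31) = 1.96×10^5 m/s.
K = ½mv² = 0.5·(9.11×10^-31)·(1.96×10^5)² = 1.74×10^-20 J = 0.109 eV.

K ≈ 0.109 eV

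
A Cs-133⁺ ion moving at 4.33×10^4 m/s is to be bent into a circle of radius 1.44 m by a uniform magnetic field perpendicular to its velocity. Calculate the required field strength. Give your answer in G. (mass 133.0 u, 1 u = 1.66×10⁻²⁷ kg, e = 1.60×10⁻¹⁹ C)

qvB = mv²/r gives B = mv/(qr).
B = (2.21×10^-25)(4.33×10^4) / [(1×1.60×10^-19)(1.44)] = 0.0415 T.

B ≈ 415 G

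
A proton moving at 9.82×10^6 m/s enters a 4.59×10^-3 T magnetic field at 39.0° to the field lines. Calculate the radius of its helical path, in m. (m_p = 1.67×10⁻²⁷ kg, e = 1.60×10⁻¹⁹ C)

r ≈ 14.1 m

Only the perpendicular component v⊥ = v sin39.0° = 6.18×10^6 m/s is bent by the field.
r = m v⊥ /(qB) = (1.67×10^-27)(6.18×10^6) / [(1×1.60×10^-19)(4.59×10^-3)] = 14.1 m.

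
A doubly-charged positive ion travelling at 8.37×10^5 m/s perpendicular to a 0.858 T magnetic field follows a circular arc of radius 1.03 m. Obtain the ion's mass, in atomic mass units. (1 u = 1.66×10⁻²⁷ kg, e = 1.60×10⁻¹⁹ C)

qvB = mv²/r ⇒ m = qBr/v.
m = (2×1.60×10^-19)(0.858)(1.03) / (8.37×10^5) = 3.38×10^-25 kg = 204 u.

m ≈ 204 u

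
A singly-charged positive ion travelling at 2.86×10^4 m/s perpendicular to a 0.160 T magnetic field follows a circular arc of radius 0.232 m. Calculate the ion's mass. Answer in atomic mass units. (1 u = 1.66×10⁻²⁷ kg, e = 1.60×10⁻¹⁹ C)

qvB = mv²/r ⇒ m = qBr/v.
m = (1×1.60×10^-19)(0.160)(0.232) / (2.86×10^4) = 2.08×10^-25 kg = 125 u.

m ≈ 125 u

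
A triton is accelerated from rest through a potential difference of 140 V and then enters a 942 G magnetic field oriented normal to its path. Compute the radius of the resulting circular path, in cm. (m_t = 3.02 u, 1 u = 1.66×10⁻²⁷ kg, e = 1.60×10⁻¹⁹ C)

r ≈ 3.14 cm

The kinetic energy gained is K = qV = (1×1.60×10^-19)(140) = 2.24×10^-17 J.
v = √(2K/m) = 9.45×10^4 m/s.
r = mv/(qB) = (5.01×10^-27)(9.45×10^4) / [(1×1.60×10^-19)(0.0942)] = 0.0314 m.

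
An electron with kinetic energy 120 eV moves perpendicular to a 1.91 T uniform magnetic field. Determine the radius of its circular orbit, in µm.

r ≈ 19.4 µm

Convert the energy: K = 120 eV = 1.92×10^-17 J.
v = √(2K/m) = √(2·1.92×10^-17/9.11×10^-31) = 6.49×10^6 m/s.
r = mv/(qB) = (9.11×10^-31)(6.49×10^6) / [(1×1.60×10^-19)(1.91)] = 1.94×10^-5 m.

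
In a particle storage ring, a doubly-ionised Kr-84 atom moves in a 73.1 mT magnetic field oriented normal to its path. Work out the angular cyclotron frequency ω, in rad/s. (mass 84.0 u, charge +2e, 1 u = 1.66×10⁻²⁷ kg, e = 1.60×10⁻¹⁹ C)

ω = qB/m = (2×1.60×10^-19)(0.0731) / (1.39×10^-25) = 1.68×10^5 rad/s.

ω ≈ 1.68×10^5 rad/s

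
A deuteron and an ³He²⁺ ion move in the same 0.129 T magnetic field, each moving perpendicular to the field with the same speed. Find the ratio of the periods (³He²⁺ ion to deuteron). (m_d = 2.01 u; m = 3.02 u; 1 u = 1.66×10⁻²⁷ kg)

ratio ≈ 0.751

T = 2πm/(qB) is independent of speed, so T₂/T₁ = (m₂/q₂)/(m₁/q₁).
T_{³He²⁺ ion}/T_{deuteron} = (5.01×10^-27/2e) / (3.34×10^-27/1e) = 0.751.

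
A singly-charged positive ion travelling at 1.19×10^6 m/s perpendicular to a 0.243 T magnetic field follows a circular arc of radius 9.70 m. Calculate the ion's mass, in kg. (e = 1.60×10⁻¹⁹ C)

m ≈ 3.17×10^-25 kg

qvB = mv²/r ⇒ m = qBr/v.
m = (1×1.60×10^-19)(0.243)(9.70) / (1.19×10^6) = 3.17×10^-25 kg.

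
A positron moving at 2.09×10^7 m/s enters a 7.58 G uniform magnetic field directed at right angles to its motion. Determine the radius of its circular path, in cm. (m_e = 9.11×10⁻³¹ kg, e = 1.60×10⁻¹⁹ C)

The magnetic force provides the centripetal force: qvB = mv²/r, so r = mv/(qB).
r = (9.11×10^-31 kg)(2.09×10^7 m/s) / [(1×1.60×10^-19 C)(7.58×10^-4 T)] = 0.157 m.

r ≈ 15.7 cm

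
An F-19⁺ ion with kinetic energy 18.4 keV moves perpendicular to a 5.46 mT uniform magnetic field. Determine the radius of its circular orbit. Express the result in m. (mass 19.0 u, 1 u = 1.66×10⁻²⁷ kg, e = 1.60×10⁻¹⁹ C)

Convert the energy: K = 18.4 keV = 2.94×10^-15 J.
v = √(2K/m) = √(2·2.94×10^-15/3.15×10^-26) = 4.32×10^5 m/s.
r = mv/(qB) = (3.15×10^-26)(4.32×10^5) / [(1×1.60×10^-19)(5.46×10^-3)] = 15.6 m.

r ≈ 15.6 m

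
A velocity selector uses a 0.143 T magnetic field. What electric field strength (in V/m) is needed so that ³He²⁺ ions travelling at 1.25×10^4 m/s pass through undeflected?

qE = qvB ⇒ E = vB = (1.25×10^4)(0.143) = 1790 V/m.

E ≈ 1790 V/m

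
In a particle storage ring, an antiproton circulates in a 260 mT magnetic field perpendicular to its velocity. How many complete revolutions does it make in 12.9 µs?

N = 51

T = 2πm/(qB) = 2π(1.67×10^-27) / [(1×1.60×10^-19)(0.260)] = 2.5223×10^-7 s.
N = t/T = 1.29×10^-5 / 2.5223×10^-7 ≈ 51.14, so 51 complete revolutions.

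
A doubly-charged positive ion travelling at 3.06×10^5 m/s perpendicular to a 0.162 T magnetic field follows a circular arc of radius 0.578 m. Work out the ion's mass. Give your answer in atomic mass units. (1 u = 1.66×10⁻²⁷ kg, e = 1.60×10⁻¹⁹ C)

qvB = mv²/r ⇒ m = qBr/v.
m = (2×1.60×10^-19)(0.162)(0.578) / (3.06×10^5) = 9.79×10^-26 kg = 59.0 u.

m ≈ 59.0 u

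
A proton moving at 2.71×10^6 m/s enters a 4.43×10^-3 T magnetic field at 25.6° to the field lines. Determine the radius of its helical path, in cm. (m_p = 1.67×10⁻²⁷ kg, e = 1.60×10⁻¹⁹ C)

Only the perpendicular component v⊥ = v sin25.6° = 1.17×10^6 m/s is bent by the field.
r = m v⊥ /(qB) = (1.67×10^-27)(1.17×10^6) / [(1×1.60×10^-19)(4.43×10^-3)] = 2.76 m.

r ≈ 276 cm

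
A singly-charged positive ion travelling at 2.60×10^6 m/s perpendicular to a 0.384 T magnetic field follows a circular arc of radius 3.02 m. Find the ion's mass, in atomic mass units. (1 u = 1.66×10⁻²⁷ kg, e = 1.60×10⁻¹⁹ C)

qvB = mv²/r ⇒ m = qBr/v.
m = (1×1.60×10^-19)(0.384)(3.02) / (2.60×10^6) = 7.14×10^-26 kg = 43.0 u.

m ≈ 43.0 u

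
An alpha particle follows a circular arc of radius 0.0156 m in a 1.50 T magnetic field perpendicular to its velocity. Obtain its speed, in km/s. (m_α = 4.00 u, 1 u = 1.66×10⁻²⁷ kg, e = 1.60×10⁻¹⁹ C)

From qvB = mv²/r, v = qBr/m.
v = (2×1.60×10^-19)(1.50)(0.0156) / (6.64×10^-27) = 1.13×10^6 m/s.

v ≈ 1130 km/s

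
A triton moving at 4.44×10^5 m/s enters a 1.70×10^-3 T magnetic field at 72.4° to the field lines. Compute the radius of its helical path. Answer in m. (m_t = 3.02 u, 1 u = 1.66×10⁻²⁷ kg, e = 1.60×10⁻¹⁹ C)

r ≈ 7.80 m

Only the perpendicular component v⊥ = v sin72.4° = 4.23×10^5 m/s is bent by the field.
r = m v⊥ /(qB) = (5.01×10^-27)(4.23×10^5) / [(1×1.60×10^-19)(1.70×10^-3)] = 7.80 m.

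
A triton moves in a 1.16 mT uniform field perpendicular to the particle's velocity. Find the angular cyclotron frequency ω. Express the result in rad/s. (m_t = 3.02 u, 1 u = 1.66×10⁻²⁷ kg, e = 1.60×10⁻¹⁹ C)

ω = qB/m = (1×1.60×10^-19)(1.16×10^-3) / (5.01×10^-27) = 3.70×10^4 rad/s.

ω ≈ 3.70×10^4 rad/s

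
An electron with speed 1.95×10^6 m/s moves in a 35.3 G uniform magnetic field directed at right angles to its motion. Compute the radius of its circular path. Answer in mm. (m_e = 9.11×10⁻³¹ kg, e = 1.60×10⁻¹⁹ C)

The magnetic force provides the centripetal force: qvB = mv²/r, so r = mv/(qB).
r = (9.11×10^-31 kg)(1.95×10^6 m/s) / [(1×1.60×10^-19 C)(3.53×10^-3 T)] = 3.15×10^-3 m.

r ≈ 3.15 mm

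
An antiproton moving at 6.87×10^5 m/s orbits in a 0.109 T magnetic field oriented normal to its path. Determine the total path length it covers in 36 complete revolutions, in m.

r = mv/(qB) = 0.0658 m, so one revolution covers 2πr = 0.413 m.
In 36 revolutions: L = 36·2πr = 14.9 m.

L ≈ 14.9 m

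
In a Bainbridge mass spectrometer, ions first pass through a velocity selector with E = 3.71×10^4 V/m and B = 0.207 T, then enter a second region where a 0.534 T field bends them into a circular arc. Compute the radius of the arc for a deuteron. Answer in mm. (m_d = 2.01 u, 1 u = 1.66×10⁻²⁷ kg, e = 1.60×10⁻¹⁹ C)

r ≈ 7.00 mm

The selector passes v = E/B = 3.71×10^4/0.207 = 1.79×10^5 m/s.
In the deflection region, r = mv/(qB₂) = (3.34×10^-27)(1.79×10^5) / [(1×1.60×10^-19)(0.534)] = 7.00×10^-3 m.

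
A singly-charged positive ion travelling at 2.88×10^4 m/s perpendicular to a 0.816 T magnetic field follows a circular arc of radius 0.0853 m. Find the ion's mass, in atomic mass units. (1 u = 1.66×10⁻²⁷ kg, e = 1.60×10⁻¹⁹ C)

qvB = mv²/r ⇒ m = qBr/v.
m = (1×1.60×10^-19)(0.816)(0.0853) / (2.88×10^4) = 3.87×10^-25 kg = 233 u.

m ≈ 233 u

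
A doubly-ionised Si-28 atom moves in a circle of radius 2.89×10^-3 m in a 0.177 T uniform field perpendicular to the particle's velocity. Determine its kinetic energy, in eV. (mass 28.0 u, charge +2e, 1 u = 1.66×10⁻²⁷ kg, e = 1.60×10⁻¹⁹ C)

v = qBr/m = (2×1.60×10^-19)(0.177)(2.89×10^-3) / (4.65×10^-26) = 3520 m/s.
K = ½mv² = 0.5·(4.65×10^-26)·(3520)² = 2.88×10^-19 J = 1.80 eV.

K ≈ 1.80 eV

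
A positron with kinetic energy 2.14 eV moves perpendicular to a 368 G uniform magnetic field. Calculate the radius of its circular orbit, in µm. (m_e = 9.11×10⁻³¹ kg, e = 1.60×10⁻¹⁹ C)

r ≈ 134 µm

Convert the energy: K = 2.14 eV = 3.42×10^-19 J.
v = √(2K/m) = √(2·3.42×10^-19/9.11×10^-31) = 8.67×10^5 m/s.
r = mv/(qB) = (9.11×10^-31)(8.67×10^5) / [(1×1.60×10^-19)(0.0368)] = 1.34×10^-4 m.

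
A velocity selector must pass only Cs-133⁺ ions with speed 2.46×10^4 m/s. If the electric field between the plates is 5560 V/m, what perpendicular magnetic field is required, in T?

qE = qvB ⇒ B = E/v = (5560) / (2.46×10^4) = 0.226 T.

B ≈ 0.226 T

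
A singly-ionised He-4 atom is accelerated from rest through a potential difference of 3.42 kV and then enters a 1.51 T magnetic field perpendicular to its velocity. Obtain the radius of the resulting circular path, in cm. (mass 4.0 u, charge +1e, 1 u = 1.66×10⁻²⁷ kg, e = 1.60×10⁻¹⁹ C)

r ≈ 1.12 cm

The kinetic energy gained is K = qV = (1×1.60×10^-19)(3420) = 5.47×10^-16 J.
v = √(2K/m) = 4.06×10^5 m/s.
r = mv/(qB) = (6.64×10^-27)(4.06×10^5) / [(1×1.60×10^-19)(1.51)] = 0.0112 m.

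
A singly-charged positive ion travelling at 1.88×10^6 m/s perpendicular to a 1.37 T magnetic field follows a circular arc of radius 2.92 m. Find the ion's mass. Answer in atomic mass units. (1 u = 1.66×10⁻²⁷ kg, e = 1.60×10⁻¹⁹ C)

qvB = mv²/r ⇒ m = qBr/v.
m = (1×1.60×10^-19)(1.37)(2.92) / (1.88×10^6) = 3.40×10^-25 kg = 205 u.

m ≈ 205 u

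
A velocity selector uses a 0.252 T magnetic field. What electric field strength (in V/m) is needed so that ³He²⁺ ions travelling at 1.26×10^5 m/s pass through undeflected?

qE = qvB ⇒ E = vB = (1.26×10^5)(0.252) = 3.18×10^4 V/m.

E ≈ 3.18×10^4 V/m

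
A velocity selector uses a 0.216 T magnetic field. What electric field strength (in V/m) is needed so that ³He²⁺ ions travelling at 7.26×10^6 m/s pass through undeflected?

qE = qvB ⇒ E = vB = (7.26×10^6)(0.216) = 1.57×10^6 V/m.

E ≈ 1.57×10^6 V/m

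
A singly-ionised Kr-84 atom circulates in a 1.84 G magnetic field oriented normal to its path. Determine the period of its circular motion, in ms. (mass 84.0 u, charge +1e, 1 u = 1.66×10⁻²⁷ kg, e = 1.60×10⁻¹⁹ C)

T ≈ 29.8 ms

The cyclotron period is independent of speed: T = 2πm/(qB).
T = 2π(1.39×10^-25) / [(1×1.60×10^-19)(1.84×10^-4)] = 0.0298 s.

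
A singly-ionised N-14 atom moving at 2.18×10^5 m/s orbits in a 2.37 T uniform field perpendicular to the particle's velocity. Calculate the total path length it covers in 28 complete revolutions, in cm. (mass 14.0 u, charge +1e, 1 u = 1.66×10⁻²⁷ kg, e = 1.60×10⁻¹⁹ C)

r = mv/(qB) = 0.0134 m, so one revolution covers 2πr = 0.0839 m.
In 28 revolutions: L = 28·2πr = 2.35 m.

L ≈ 235 cm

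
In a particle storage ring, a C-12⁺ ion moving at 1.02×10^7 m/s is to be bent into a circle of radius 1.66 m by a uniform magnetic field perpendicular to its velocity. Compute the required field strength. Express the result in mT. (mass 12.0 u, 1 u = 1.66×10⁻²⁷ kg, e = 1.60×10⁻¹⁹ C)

qvB = mv²/r gives B = mv/(qr).
B = (1.99×10^-26)(1.02×10^7) / [(1×1.60×10^-19)(1.66)] = 0.765 T.

B ≈ 765 mT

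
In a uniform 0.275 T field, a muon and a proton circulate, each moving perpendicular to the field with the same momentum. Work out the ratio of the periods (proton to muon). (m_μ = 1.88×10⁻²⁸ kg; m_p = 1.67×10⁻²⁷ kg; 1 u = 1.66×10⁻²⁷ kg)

T = 2πm/(qB) is independent of speed, so T₂/T₁ = (m₂/q₂)/(m₁/q₁).
T_{proton}/T_{muon} = (1.67×10^-27/1e) / (1.88×10^-28/1e) = 8.88.

ratio ≈ 8.88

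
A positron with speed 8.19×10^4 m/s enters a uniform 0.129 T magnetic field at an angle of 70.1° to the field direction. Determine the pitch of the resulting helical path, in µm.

pitch ≈ 7.73 µm

The velocity component along B is v∥ = v cos70.1° = 2.79×10^4 m/s.
The cyclotron period T = 2πm/(qB) = 2.77×10^-10 s is set by m, q, B alone.
Pitch = v∥·T = (2.79×10^4)(2.77×10^-10) = 7.73×10^-6 m.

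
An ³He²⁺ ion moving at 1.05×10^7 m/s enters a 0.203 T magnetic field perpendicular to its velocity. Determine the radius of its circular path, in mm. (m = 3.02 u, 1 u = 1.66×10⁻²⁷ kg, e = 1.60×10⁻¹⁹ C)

r ≈ 810 mm

The magnetic force provides the centripetal force: qvB = mv²/r, so r = mv/(qB).
r = (5.01×10^-27 kg)(1.05×10^7 m/s) / [(2×1.60×10^-19 C)(0.203 T)] = 0.810 m.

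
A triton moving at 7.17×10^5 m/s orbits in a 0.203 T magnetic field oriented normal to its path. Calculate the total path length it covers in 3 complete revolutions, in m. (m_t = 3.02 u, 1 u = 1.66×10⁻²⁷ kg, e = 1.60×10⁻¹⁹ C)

L ≈ 2.09 m

r = mv/(qB) = 0.111 m, so one revolution covers 2πr = 0.695 m.
In 3 revolutions: L = 3·2πr = 2.09 m.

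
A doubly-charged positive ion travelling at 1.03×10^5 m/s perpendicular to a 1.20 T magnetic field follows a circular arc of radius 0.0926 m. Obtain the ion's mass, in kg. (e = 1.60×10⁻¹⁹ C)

m ≈ 3.45×10^-25 kg

qvB = mv²/r ⇒ m = qBr/v.
m = (2×1.60×10^-19)(1.20)(0.0926) / (1.03×10^5) = 3.45×10^-25 kg.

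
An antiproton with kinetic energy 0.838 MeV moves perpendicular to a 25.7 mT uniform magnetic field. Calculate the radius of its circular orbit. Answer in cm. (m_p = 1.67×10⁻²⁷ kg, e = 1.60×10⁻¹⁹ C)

r ≈ 515 cm

Convert the energy: K = 0.838 MeV = 1.34×10^-13 J.
v = √(2K/m) = √(2·1.34×10^-13/1.67×10^-27) = 1.27×10^7 m/s.
r = mv/(qB) = (1.67×10^-27)(1.27×10^7) / [(1×1.60×10^-19)(0.0257)] = 5.15 m.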